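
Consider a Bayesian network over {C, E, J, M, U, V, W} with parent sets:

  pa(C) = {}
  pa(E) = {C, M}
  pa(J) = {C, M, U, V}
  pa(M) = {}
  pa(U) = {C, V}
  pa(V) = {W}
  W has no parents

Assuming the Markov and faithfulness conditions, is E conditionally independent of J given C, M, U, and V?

There are 4 undirected paths between E and J; checking each against the conditioning set {C, M, U, V}:
  1. E ← C → J — C:fork[blocks] ⇒ blocked
  2. E ← C → U ← V → J — C:fork[blocks]; U:collider[open]; V:fork[blocks] ⇒ blocked
  3. E ← C → U → J — C:fork[blocks]; U:chain[blocks] ⇒ blocked
  4. E ← M → J — M:fork[blocks] ⇒ blocked
Since every path is blocked, d-separation holds.

Yes — E and J are d-separated given {C, M, U, V}.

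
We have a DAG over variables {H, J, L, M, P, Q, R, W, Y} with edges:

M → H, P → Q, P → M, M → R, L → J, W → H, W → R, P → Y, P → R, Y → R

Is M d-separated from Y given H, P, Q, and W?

There are 6 undirected paths between M and Y; checking each against the conditioning set {H, P, Q, W}:
Path 1: M ← P → R ← Y
  P is a fork here and P is conditioned on, so the path is blocked at P.
Path 2: M ← P → Y
  P is a fork here and P is conditioned on, so the path is blocked at P.
Path 3: M → H ← W → R ← P → Y
  W is a fork here and W is conditioned on, so the path is blocked at W.
Path 4: M → H ← W → R ← Y
  W is a fork here and W is conditioned on, so the path is blocked at W.
Path 5: M → R ← P → Y
  R is a collider here and neither R nor any of its descendants is conditioned on, so the collider stays closed — the path is blocked at R.
Path 6: M → R ← Y
  R is a collider here and neither R nor any of its descendants is conditioned on, so the collider stays closed — the path is blocked at R.
Since every path is blocked, d-separation holds.

Yes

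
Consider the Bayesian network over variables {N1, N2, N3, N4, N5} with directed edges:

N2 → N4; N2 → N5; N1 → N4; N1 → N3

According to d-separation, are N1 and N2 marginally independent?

Yes

The only undirected path from N1 to N2 is:
Path 1: N1 → N4 ← N2
  N4 is a collider here and neither N4 nor any of its descendants is conditioned on, so the collider stays closed — the path is blocked at N4.
Since every path is blocked, d-separation holds.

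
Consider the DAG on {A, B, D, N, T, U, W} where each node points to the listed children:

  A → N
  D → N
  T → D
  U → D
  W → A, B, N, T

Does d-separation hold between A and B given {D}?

No

Enumerating the 3 paths from A to B and testing each for blocking by {D}:
Path 1: A ← W → B
  W is a fork and W is not conditioned on — no node blocks this path, so it is active.
Path 2: A → N ← W → B
  N is a collider here and neither N nor any of its descendants is conditioned on, so the collider stays closed — the path is blocked at N.
Path 3: A → N ← D ← T ← W → B
  N is a collider here and neither N nor any of its descendants is conditioned on, so the collider stays closed — the path is blocked at N.
Since the path A ← W → B is active, A and B are not d-separated given {D}.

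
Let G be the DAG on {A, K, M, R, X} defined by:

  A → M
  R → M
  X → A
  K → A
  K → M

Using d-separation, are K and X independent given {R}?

2 paths connect K and X; each must be blocked for d-separation to hold:
Path 1: K → M ← A ← X
  M is a collider here and neither M nor any of its descendants is conditioned on, so the collider stays closed — the path is blocked at M.
Path 2: K → A ← X
  A is a collider here and neither A nor any of its descendants is conditioned on, so the collider stays closed — the path is blocked at A.
Every path is blocked, so K and X are d-separated given {R}.

Yes — K and X are d-separated given {R}.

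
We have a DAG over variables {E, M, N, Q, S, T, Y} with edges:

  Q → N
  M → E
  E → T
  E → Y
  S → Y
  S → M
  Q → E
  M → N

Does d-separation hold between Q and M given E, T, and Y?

3 paths connect Q and M; each must be blocked for d-separation to hold:
Path 1: Q → E ← M
  E is a collider and E is conditioned on, which opens it — no node blocks this path, so it is active.
Path 2: Q → E → Y ← S → M
  E is a chain here and E is conditioned on, so the path is blocked at E.
Path 3: Q → N ← M
  N is a collider here and neither N nor any of its descendants is conditioned on, so the collider stays closed — the path is blocked at N.
Since the path Q → E ← M is active, Q and M are not d-separated given {E, T, Y}.

No — Q and M are not d-separated given {E, T, Y}.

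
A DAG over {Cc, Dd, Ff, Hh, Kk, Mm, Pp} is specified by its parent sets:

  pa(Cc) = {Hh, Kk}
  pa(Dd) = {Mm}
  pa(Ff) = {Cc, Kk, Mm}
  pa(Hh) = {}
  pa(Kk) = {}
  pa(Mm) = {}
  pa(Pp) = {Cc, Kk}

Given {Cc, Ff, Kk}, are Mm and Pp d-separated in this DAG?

Yes

There are 4 undirected paths between Mm and Pp; checking each against the conditioning set {Cc, Ff, Kk}:
  1. Mm → Ff ← Kk → Pp — Ff:collider[open]; Kk:fork[blocks] ⇒ blocked
  2. Mm → Ff ← Kk → Cc → Pp — Ff:collider[open]; Kk:fork[blocks]; Cc:chain[blocks] ⇒ blocked
  3. Mm → Ff ← Cc → Pp — Ff:collider[open]; Cc:fork[blocks] ⇒ blocked
  4. Mm → Ff ← Cc ← Kk → Pp — Ff:collider[open]; Cc:chain[blocks]; Kk:fork[blocks] ⇒ blocked
All paths are blocked; Mm ⊥ Pp | {Cc, Ff, Kk} holds.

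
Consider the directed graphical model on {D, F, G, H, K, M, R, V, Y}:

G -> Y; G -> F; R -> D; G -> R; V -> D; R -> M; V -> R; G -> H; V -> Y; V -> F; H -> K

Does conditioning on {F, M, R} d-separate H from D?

We examine all 6 paths between H and D:
Path 1: H ← G → R ← V → D
  G is a fork and G is not conditioned on; R is a collider and R is conditioned on, which opens it; V is a fork and V is not conditioned on — no node blocks this path, so it is active.
Path 2: H ← G → R → D
  R is a chain here and R is conditioned on, so the path is blocked at R.
Path 3: H ← G → F ← V → R → D
  R is a chain here and R is conditioned on, so the path is blocked at R.
Path 4: H ← G → F ← V → D
  G is a fork and G is not conditioned on; F is a collider and F is conditioned on, which opens it; V is a fork and V is not conditioned on — no node blocks this path, so it is active.
Path 5: H ← G → Y ← V → R → D
  Y is a collider here and neither Y nor any of its descendants is conditioned on, so the collider stays closed — the path is blocked at Y.
Path 6: H ← G → Y ← V → D
  Y is a collider here and neither Y nor any of its descendants is conditioned on, so the collider stays closed — the path is blocked at Y.
Since the path H ← G → R ← V → D is active, H and D are not d-separated given {F, M, R}.

No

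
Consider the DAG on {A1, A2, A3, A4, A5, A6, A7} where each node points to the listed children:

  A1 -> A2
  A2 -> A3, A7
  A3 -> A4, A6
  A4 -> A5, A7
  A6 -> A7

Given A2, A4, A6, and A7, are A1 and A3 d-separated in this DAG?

We examine all 3 paths between A1 and A3:
Path 1: A1 → A2 → A7 ← A6 ← A3
  A2 is a chain here and A2 is conditioned on, so the path is blocked at A2.
Path 2: A1 → A2 → A7 ← A4 ← A3
  A2 is a chain here and A2 is conditioned on, so the path is blocked at A2.
Path 3: A1 → A2 → A3
  A2 is a chain here and A2 is conditioned on, so the path is blocked at A2.
All paths are blocked; A1 ⊥ A3 | {A2, A4, A6, A7} holds.

Yes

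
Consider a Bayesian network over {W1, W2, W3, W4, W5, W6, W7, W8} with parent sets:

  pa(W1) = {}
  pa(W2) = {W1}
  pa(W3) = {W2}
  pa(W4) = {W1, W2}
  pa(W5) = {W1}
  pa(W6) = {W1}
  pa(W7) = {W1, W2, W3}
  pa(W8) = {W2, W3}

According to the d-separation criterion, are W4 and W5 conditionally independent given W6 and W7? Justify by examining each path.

No

5 paths connect W4 and W5; each must be blocked for d-separation to hold:
  1. W4 ← W1 → W5 — W1:fork[open] ⇒ active
  2. W4 ← W2 → W8 ← W3 → W7 ← W1 → W5 — W2:fork[open]; W8:collider[blocks]; W3:fork[open]; W7:collider[open]; W1:fork[open] ⇒ blocked
  3. W4 ← W2 → W3 → W7 ← W1 → W5 — W2:fork[open]; W3:chain[open]; W7:collider[open]; W1:fork[open] ⇒ active
  4. W4 ← W2 ← W1 → W5 — W2:chain[open]; W1:fork[open] ⇒ active
  5. W4 ← W2 → W7 ← W1 → W5 — W2:fork[open]; W7:collider[open]; W1:fork[open] ⇒ active
Because an active path exists, W4 and W5 are not d-separated.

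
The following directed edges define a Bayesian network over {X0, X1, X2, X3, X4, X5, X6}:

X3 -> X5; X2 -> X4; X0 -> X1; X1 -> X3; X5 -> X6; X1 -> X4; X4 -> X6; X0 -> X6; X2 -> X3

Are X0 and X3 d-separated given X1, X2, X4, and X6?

No — X0 and X3 are not d-separated given {X1, X2, X4, X6}.

We examine all 6 paths between X0 and X3:
Path 1: X0 → X6 ← X5 ← X3
  X6 is a collider and X6 is conditioned on, which opens it; X5 is a chain and X5 is not conditioned on — no node blocks this path, so it is active.
Path 2: X0 → X6 ← X4 ← X2 → X3
  X4 is a chain here and X4 is conditioned on, so the path is blocked at X4.
Path 3: X0 → X6 ← X4 ← X1 → X3
  X4 is a chain here and X4 is conditioned on, so the path is blocked at X4.
Path 4: X0 → X1 → X4 → X6 ← X5 ← X3
  X1 is a chain here and X1 is conditioned on, so the path is blocked at X1.
Path 5: X0 → X1 → X4 ← X2 → X3
  X1 is a chain here and X1 is conditioned on, so the path is blocked at X1.
Path 6: X0 → X1 → X3
  X1 is a chain here and X1 is conditioned on, so the path is blocked at X1.
Since the path X0 → X6 ← X5 ← X3 is active, X0 and X3 are not d-separated given {X1, X2, X4, X6}.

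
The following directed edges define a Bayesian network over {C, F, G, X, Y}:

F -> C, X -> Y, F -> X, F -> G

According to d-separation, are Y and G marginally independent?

The only undirected path from Y to G is:
  1. Y ← X ← F → G — X:chain[open]; F:fork[open] ⇒ active
At least one path is unblocked, so d-separation fails.

No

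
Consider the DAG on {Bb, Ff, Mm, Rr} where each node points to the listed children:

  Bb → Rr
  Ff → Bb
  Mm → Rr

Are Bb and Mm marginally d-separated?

Yes — Bb and Mm are d-separated given ∅.

There is one path between Bb and Mm:
Path 1: Bb → Rr ← Mm
  Rr is a collider here and neither Rr nor any of its descendants is conditioned on, so the collider stays closed — the path is blocked at Rr.
Every path is blocked, so Bb and Mm are d-separated given ∅.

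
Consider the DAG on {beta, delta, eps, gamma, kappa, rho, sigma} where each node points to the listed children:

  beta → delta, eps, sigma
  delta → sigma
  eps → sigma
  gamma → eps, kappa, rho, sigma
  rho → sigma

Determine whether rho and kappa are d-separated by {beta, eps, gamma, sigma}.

There are 5 undirected paths between rho and kappa; checking each against the conditioning set {beta, eps, gamma, sigma}:
Path 1: rho → sigma ← eps ← gamma → kappa
  eps is a chain here and eps is conditioned on, so the path is blocked at eps.
Path 2: rho → sigma ← delta ← beta → eps ← gamma → kappa
  beta is a fork here and beta is conditioned on, so the path is blocked at beta.
Path 3: rho → sigma ← gamma → kappa
  gamma is a fork here and gamma is conditioned on, so the path is blocked at gamma.
Path 4: rho → sigma ← beta → eps ← gamma → kappa
  beta is a fork here and beta is conditioned on, so the path is blocked at beta.
Path 5: rho ← gamma → kappa
  gamma is a fork here and gamma is conditioned on, so the path is blocked at gamma.
All paths are blocked; rho ⊥ kappa | {beta, eps, gamma, sigma} holds.

Yes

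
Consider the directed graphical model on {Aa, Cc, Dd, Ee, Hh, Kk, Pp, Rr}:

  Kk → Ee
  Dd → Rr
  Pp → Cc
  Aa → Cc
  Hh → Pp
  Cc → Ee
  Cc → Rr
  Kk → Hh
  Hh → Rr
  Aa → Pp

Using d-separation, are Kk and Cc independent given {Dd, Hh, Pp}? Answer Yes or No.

There are 4 undirected paths between Kk and Cc; checking each against the conditioning set {Dd, Hh, Pp}:
Path 1: Kk → Ee ← Cc
  Ee is a collider here and neither Ee nor any of its descendants is conditioned on, so the collider stays closed — the path is blocked at Ee.
Path 2: Kk → Hh → Pp ← Aa → Cc
  Hh is a chain here and Hh is conditioned on, so the path is blocked at Hh.
Path 3: Kk → Hh → Pp → Cc
  Hh is a chain here and Hh is conditioned on, so the path is blocked at Hh.
Path 4: Kk → Hh → Rr ← Cc
  Hh is a chain here and Hh is conditioned on, so the path is blocked at Hh.
Every path is blocked, so Kk and Cc are d-separated given {Dd, Hh, Pp}.

Yes — Kk and Cc are d-separated given {Dd, Hh, Pp}.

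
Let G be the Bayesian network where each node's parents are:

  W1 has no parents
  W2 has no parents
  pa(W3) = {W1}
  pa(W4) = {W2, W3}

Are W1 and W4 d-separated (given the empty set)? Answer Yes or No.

Only one path connects W1 and W4:
Path 1: W1 → W3 → W4
  W3 is a chain and W3 is not conditioned on — no node blocks this path, so it is active.
At least one path is unblocked, so d-separation fails.

No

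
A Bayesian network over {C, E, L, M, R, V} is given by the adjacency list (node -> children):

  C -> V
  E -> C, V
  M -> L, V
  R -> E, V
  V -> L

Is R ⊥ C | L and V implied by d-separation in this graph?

No

There are 4 undirected paths between R and C; checking each against the conditioning set {L, V}:
  1. R → E → V ← C — E:chain[open]; V:collider[open] ⇒ active
  2. R → E → C — E:chain[open] ⇒ active
  3. R → V ← E → C — V:collider[open]; E:fork[open] ⇒ active
  4. R → V ← C — V:collider[open] ⇒ active
At least one path is unblocked, so d-separation fails.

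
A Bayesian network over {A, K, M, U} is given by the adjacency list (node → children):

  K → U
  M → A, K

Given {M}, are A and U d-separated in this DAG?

The only undirected path from A to U is:
Path 1: A ← M → K → U
  M is a fork here and M is conditioned on, so the path is blocked at M.
Since every path is blocked, d-separation holds.

Yes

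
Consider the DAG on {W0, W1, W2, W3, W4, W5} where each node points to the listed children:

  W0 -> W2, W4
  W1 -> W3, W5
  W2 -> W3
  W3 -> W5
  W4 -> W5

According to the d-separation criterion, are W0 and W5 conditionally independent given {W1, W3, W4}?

3 paths connect W0 and W5; each must be blocked for d-separation to hold:
  1. W0 → W2 → W3 → W5 — W2:chain[open]; W3:chain[blocks] ⇒ blocked
  2. W0 → W2 → W3 ← W1 → W5 — W2:chain[open]; W3:collider[open]; W1:fork[blocks] ⇒ blocked
  3. W0 → W4 → W5 — W4:chain[blocks] ⇒ blocked
All paths are blocked; W0 ⊥ W5 | {W1, W3, W4} holds.

Yes — W0 and W5 are d-separated given {W1, W3, W4}.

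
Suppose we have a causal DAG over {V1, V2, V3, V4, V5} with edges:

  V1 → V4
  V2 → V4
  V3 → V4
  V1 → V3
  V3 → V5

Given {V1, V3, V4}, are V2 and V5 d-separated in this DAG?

Yes

There are 2 undirected paths between V2 and V5; checking each against the conditioning set {V1, V3, V4}:
Path 1: V2 → V4 ← V1 → V3 → V5
  V1 is a fork here and V1 is conditioned on, so the path is blocked at V1.
Path 2: V2 → V4 ← V3 → V5
  V3 is a fork here and V3 is conditioned on, so the path is blocked at V3.
Every path is blocked, so V2 and V5 are d-separated given {V1, V3, V4}.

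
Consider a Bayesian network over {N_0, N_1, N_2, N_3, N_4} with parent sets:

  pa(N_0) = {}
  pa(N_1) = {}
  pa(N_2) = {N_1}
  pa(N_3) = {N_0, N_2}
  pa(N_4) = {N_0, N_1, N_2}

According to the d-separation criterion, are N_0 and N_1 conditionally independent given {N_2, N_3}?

Enumerating the 4 paths from N_0 to N_1 and testing each for blocking by {N_2, N_3}:
  1. N_0 → N_3 ← N_2 ← N_1 — N_3:collider[open]; N_2:chain[blocks] ⇒ blocked
  2. N_0 → N_3 ← N_2 → N_4 ← N_1 — N_3:collider[open]; N_2:fork[blocks]; N_4:collider[blocks] ⇒ blocked
  3. N_0 → N_4 ← N_2 ← N_1 — N_4:collider[blocks]; N_2:chain[blocks] ⇒ blocked
  4. N_0 → N_4 ← N_1 — N_4:collider[blocks] ⇒ blocked
Every path is blocked, so N_0 and N_1 are d-separated given {N_2, N_3}.

Yes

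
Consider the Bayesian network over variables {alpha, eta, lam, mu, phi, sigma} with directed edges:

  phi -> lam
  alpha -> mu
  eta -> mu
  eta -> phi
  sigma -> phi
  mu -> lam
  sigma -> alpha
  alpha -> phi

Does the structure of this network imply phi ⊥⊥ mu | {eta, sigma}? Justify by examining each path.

4 paths connect phi and mu; each must be blocked for d-separation to hold:
Path 1: phi → lam ← mu
  lam is a collider here and neither lam nor any of its descendants is conditioned on, so the collider stays closed — the path is blocked at lam.
Path 2: phi ← eta → mu
  eta is a fork here and eta is conditioned on, so the path is blocked at eta.
Path 3: phi ← alpha → mu
  alpha is a fork and alpha is not conditioned on — no node blocks this path, so it is active.
Path 4: phi ← sigma → alpha → mu
  sigma is a fork here and sigma is conditioned on, so the path is blocked at sigma.
Since the path phi ← alpha → mu is active, phi and mu are not d-separated given {eta, sigma}.

No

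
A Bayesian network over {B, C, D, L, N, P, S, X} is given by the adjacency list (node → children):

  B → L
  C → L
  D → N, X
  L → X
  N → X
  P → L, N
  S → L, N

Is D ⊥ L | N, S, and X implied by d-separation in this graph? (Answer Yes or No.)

There are 6 undirected paths between D and L; checking each against the conditioning set {N, S, X}:
  1. D → X ← L — X:collider[open] ⇒ active
  2. D → X ← N ← S → L — X:collider[open]; N:chain[blocks]; S:fork[blocks] ⇒ blocked
  3. D → X ← N ← P → L — X:collider[open]; N:chain[blocks]; P:fork[open] ⇒ blocked
  4. D → N → X ← L — N:chain[blocks]; X:collider[open] ⇒ blocked
  5. D → N ← S → L — N:collider[open]; S:fork[blocks] ⇒ blocked
  6. D → N ← P → L — N:collider[open]; P:fork[open] ⇒ active
Since the path D → X ← L is active, D and L are not d-separated given {N, S, X}.

No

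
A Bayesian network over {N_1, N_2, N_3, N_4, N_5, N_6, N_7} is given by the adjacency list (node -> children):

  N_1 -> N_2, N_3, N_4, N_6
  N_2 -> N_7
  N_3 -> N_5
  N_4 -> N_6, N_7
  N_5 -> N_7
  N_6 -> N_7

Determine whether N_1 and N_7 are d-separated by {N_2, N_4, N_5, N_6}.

There are 6 undirected paths between N_1 and N_7; checking each against the conditioning set {N_2, N_4, N_5, N_6}:
Path 1: N_1 → N_6 → N_7
  N_6 is a chain here and N_6 is conditioned on, so the path is blocked at N_6.
Path 2: N_1 → N_6 ← N_4 → N_7
  N_4 is a fork here and N_4 is conditioned on, so the path is blocked at N_4.
Path 3: N_1 → N_2 → N_7
  N_2 is a chain here and N_2 is conditioned on, so the path is blocked at N_2.
Path 4: N_1 → N_4 → N_6 → N_7
  N_4 is a chain here and N_4 is conditioned on, so the path is blocked at N_4.
Path 5: N_1 → N_4 → N_7
  N_4 is a chain here and N_4 is conditioned on, so the path is blocked at N_4.
Path 6: N_1 → N_3 → N_5 → N_7
  N_5 is a chain here and N_5 is conditioned on, so the path is blocked at N_5.
Every path is blocked, so N_1 and N_7 are d-separated given {N_2, N_4, N_5, N_6}.

Yes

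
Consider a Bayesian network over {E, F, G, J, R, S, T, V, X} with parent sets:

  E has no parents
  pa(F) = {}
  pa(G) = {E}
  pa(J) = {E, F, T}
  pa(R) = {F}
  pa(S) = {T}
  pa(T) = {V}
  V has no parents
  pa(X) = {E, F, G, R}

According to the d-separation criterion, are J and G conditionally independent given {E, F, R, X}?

Yes

Enumerating the 6 paths from J to G and testing each for blocking by {E, F, R, X}:
Path 1: J ← E → G
  E is a fork here and E is conditioned on, so the path is blocked at E.
Path 2: J ← E → X ← G
  E is a fork here and E is conditioned on, so the path is blocked at E.
Path 3: J ← F → X ← G
  F is a fork here and F is conditioned on, so the path is blocked at F.
Path 4: J ← F → X ← E → G
  F is a fork here and F is conditioned on, so the path is blocked at F.
Path 5: J ← F → R → X ← G
  F is a fork here and F is conditioned on, so the path is blocked at F.
Path 6: J ← F → R → X ← E → G
  F is a fork here and F is conditioned on, so the path is blocked at F.
Since every path is blocked, d-separation holds.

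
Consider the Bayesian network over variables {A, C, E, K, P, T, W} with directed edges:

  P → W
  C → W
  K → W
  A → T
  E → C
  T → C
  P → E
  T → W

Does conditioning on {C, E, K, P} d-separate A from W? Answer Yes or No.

No

There are 3 undirected paths between A and W; checking each against the conditioning set {C, E, K, P}:
  1. A → T → W — T:chain[open] ⇒ active
  2. A → T → C → W — T:chain[open]; C:chain[blocks] ⇒ blocked
  3. A → T → C ← E ← P → W — T:chain[open]; C:collider[open]; E:chain[blocks]; P:fork[blocks] ⇒ blocked
Because an active path exists, A and W are not d-separated.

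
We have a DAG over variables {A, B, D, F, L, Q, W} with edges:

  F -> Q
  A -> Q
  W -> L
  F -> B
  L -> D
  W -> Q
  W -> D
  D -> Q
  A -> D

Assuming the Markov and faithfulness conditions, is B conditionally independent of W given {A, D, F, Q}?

Yes

Enumerating the 5 paths from B to W and testing each for blocking by {A, D, F, Q}:
  1. B ← F → Q ← A → D ← L ← W — F:fork[blocks]; Q:collider[open]; A:fork[blocks]; D:collider[open]; L:chain[open] ⇒ blocked
  2. B ← F → Q ← A → D ← W — F:fork[blocks]; Q:collider[open]; A:fork[blocks]; D:collider[open] ⇒ blocked
  3. B ← F → Q ← W — F:fork[blocks]; Q:collider[open] ⇒ blocked
  4. B ← F → Q ← D ← L ← W — F:fork[blocks]; Q:collider[open]; D:chain[blocks]; L:chain[open] ⇒ blocked
  5. B ← F → Q ← D ← W — F:fork[blocks]; Q:collider[open]; D:chain[blocks] ⇒ blocked
All paths are blocked; B ⊥ W | {A, D, F, Q} holds.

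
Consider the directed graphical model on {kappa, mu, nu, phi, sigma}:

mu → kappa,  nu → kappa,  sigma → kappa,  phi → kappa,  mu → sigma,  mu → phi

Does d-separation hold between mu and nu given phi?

We examine all 3 paths between mu and nu:
Path 1: mu → kappa ← nu
  kappa is a collider here and neither kappa nor any of its descendants is conditioned on, so the collider stays closed — the path is blocked at kappa.
Path 2: mu → phi → kappa ← nu
  phi is a chain here and phi is conditioned on, so the path is blocked at phi.
Path 3: mu → sigma → kappa ← nu
  kappa is a collider here and neither kappa nor any of its descendants is conditioned on, so the collider stays closed — the path is blocked at kappa.
Since every path is blocked, d-separation holds.

Yes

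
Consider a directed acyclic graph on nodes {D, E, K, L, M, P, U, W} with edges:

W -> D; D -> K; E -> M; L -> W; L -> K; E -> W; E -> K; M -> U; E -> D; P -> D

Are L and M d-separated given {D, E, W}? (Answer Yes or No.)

Enumerating the 6 paths from L to M and testing each for blocking by {D, E, W}:
Path 1: L → K ← D ← W ← E → M
  K is a collider here and neither K nor any of its descendants is conditioned on, so the collider stays closed — the path is blocked at K.
Path 2: L → K ← D ← E → M
  K is a collider here and neither K nor any of its descendants is conditioned on, so the collider stays closed — the path is blocked at K.
Path 3: L → K ← E → M
  K is a collider here and neither K nor any of its descendants is conditioned on, so the collider stays closed — the path is blocked at K.
Path 4: L → W → D → K ← E → M
  W is a chain here and W is conditioned on, so the path is blocked at W.
Path 5: L → W → D ← E → M
  W is a chain here and W is conditioned on, so the path is blocked at W.
Path 6: L → W ← E → M
  E is a fork here and E is conditioned on, so the path is blocked at E.
Since every path is blocked, d-separation holds.

Yes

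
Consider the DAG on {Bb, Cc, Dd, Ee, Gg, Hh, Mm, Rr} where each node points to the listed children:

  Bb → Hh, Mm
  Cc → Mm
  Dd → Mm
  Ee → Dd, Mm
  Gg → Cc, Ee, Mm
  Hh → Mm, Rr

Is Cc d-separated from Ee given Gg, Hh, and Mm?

There are 6 undirected paths between Cc and Ee; checking each against the conditioning set {Gg, Hh, Mm}:
Path 1: Cc → Mm ← Gg → Ee
  Gg is a fork here and Gg is conditioned on, so the path is blocked at Gg.
Path 2: Cc → Mm ← Dd ← Ee
  Mm is a collider and Mm is conditioned on, which opens it; Dd is a chain and Dd is not conditioned on — no node blocks this path, so it is active.
Path 3: Cc → Mm ← Ee
  Mm is a collider and Mm is conditioned on, which opens it — no node blocks this path, so it is active.
Path 4: Cc ← Gg → Mm ← Dd ← Ee
  Gg is a fork here and Gg is conditioned on, so the path is blocked at Gg.
Path 5: Cc ← Gg → Mm ← Ee
  Gg is a fork here and Gg is conditioned on, so the path is blocked at Gg.
Path 6: Cc ← Gg → Ee
  Gg is a fork here and Gg is conditioned on, so the path is blocked at Gg.
Since the path Cc → Mm ← Dd ← Ee is active, Cc and Ee are not d-separated given {Gg, Hh, Mm}.

No — Cc and Ee are not d-separated given {Gg, Hh, Mm}.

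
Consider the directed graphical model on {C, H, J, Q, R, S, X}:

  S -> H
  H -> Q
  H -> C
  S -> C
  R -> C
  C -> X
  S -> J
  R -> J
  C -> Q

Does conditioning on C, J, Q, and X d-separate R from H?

No

6 paths connect R and H; each must be blocked for d-separation to hold:
  1. R → J ← S → H — J:collider[open]; S:fork[open] ⇒ active
  2. R → J ← S → C ← H — J:collider[open]; S:fork[open]; C:collider[open] ⇒ active
  3. R → J ← S → C → Q ← H — J:collider[open]; S:fork[open]; C:chain[blocks]; Q:collider[open] ⇒ blocked
  4. R → C ← H — C:collider[open] ⇒ active
  5. R → C ← S → H — C:collider[open]; S:fork[open] ⇒ active
  6. R → C → Q ← H — C:chain[blocks]; Q:collider[open] ⇒ blocked
Since the path R → J ← S → H is active, R and H are not d-separated given {C, J, Q, X}.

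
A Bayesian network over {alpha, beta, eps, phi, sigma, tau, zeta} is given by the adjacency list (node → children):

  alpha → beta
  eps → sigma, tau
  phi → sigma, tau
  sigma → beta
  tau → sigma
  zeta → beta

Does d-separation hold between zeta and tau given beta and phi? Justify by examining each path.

No — zeta and tau are not d-separated given {beta, phi}.

3 paths connect zeta and tau; each must be blocked for d-separation to hold:
Path 1: zeta → beta ← sigma ← phi → tau
  phi is a fork here and phi is conditioned on, so the path is blocked at phi.
Path 2: zeta → beta ← sigma ← eps → tau
  beta is a collider and beta is conditioned on, which opens it; sigma is a chain and sigma is not conditioned on; eps is a fork and eps is not conditioned on — no node blocks this path, so it is active.
Path 3: zeta → beta ← sigma ← tau
  beta is a collider and beta is conditioned on, which opens it; sigma is a chain and sigma is not conditioned on — no node blocks this path, so it is active.
At least one path is unblocked, so d-separation fails.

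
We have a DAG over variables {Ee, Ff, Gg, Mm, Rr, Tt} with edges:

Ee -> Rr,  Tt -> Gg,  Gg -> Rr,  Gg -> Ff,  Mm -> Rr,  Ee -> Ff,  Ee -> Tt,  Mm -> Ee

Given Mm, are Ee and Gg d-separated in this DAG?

No — Ee and Gg are not d-separated given {Mm}.

Enumerating the 4 paths from Ee to Gg and testing each for blocking by {Mm}:
  1. Ee → Rr ← Gg — Rr:collider[blocks] ⇒ blocked
  2. Ee → Ff ← Gg — Ff:collider[blocks] ⇒ blocked
  3. Ee ← Mm → Rr ← Gg — Mm:fork[blocks]; Rr:collider[blocks] ⇒ blocked
  4. Ee → Tt → Gg — Tt:chain[open] ⇒ active
At least one path is unblocked, so d-separation fails.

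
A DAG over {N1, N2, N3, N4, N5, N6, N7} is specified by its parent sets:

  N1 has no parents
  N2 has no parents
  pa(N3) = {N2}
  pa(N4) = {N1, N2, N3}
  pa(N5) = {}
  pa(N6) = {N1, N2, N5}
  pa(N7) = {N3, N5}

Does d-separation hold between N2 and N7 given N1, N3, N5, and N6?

Yes

We examine all 6 paths between N2 and N7:
Path 1: N2 → N4 ← N1 → N6 ← N5 → N7
  N4 is a collider here and neither N4 nor any of its descendants is conditioned on, so the collider stays closed — the path is blocked at N4.
Path 2: N2 → N4 ← N3 → N7
  N4 is a collider here and neither N4 nor any of its descendants is conditioned on, so the collider stays closed — the path is blocked at N4.
Path 3: N2 → N3 → N4 ← N1 → N6 ← N5 → N7
  N3 is a chain here and N3 is conditioned on, so the path is blocked at N3.
Path 4: N2 → N3 → N7
  N3 is a chain here and N3 is conditioned on, so the path is blocked at N3.
Path 5: N2 → N6 ← N5 → N7
  N5 is a fork here and N5 is conditioned on, so the path is blocked at N5.
Path 6: N2 → N6 ← N1 → N4 ← N3 → N7
  N1 is a fork here and N1 is conditioned on, so the path is blocked at N1.
Since every path is blocked, d-separation holds.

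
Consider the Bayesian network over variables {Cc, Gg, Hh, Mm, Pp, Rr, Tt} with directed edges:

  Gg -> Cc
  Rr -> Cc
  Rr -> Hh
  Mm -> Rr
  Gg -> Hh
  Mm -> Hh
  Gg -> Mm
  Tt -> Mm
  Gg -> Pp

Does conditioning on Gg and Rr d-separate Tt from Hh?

5 paths connect Tt and Hh; each must be blocked for d-separation to hold:
Path 1: Tt → Mm → Hh
  Mm is a chain and Mm is not conditioned on — no node blocks this path, so it is active.
Path 2: Tt → Mm → Rr → Hh
  Rr is a chain here and Rr is conditioned on, so the path is blocked at Rr.
Path 3: Tt → Mm → Rr → Cc ← Gg → Hh
  Rr is a chain here and Rr is conditioned on, so the path is blocked at Rr.
Path 4: Tt → Mm ← Gg → Hh
  Gg is a fork here and Gg is conditioned on, so the path is blocked at Gg.
Path 5: Tt → Mm ← Gg → Cc ← Rr → Hh
  Gg is a fork here and Gg is conditioned on, so the path is blocked at Gg.
Since the path Tt → Mm → Hh is active, Tt and Hh are not d-separated given {Gg, Rr}.

No — Tt and Hh are not d-separated given {Gg, Rr}.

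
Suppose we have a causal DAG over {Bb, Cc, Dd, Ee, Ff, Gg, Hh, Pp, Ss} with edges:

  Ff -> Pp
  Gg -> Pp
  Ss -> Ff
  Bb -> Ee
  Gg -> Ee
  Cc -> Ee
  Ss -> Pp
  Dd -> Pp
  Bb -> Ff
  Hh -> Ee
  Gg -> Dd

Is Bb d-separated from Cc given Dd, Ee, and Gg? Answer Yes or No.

No

We examine all 5 paths between Bb and Cc:
Path 1: Bb → Ee ← Cc
  Ee is a collider and Ee is conditioned on, which opens it — no node blocks this path, so it is active.
Path 2: Bb → Ff → Pp ← Dd ← Gg → Ee ← Cc
  Pp is a collider here and neither Pp nor any of its descendants is conditioned on, so the collider stays closed — the path is blocked at Pp.
Path 3: Bb → Ff → Pp ← Gg → Ee ← Cc
  Pp is a collider here and neither Pp nor any of its descendants is conditioned on, so the collider stays closed — the path is blocked at Pp.
Path 4: Bb → Ff ← Ss → Pp ← Dd ← Gg → Ee ← Cc
  Ff is a collider here and neither Ff nor any of its descendants is conditioned on, so the collider stays closed — the path is blocked at Ff.
Path 5: Bb → Ff ← Ss → Pp ← Gg → Ee ← Cc
  Ff is a collider here and neither Ff nor any of its descendants is conditioned on, so the collider stays closed — the path is blocked at Ff.
Since the path Bb → Ee ← Cc is active, Bb and Cc are not d-separated given {Dd, Ee, Gg}.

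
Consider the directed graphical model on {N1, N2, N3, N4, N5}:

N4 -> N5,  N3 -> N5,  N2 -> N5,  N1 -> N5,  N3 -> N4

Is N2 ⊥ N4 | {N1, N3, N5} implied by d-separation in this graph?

Enumerating the 2 paths from N2 to N4 and testing each for blocking by {N1, N3, N5}:
Path 1: N2 → N5 ← N3 → N4
  N3 is a fork here and N3 is conditioned on, so the path is blocked at N3.
Path 2: N2 → N5 ← N4
  N5 is a collider and N5 is conditioned on, which opens it — no node blocks this path, so it is active.
Since the path N2 → N5 ← N4 is active, N2 and N4 are not d-separated given {N1, N3, N5}.

No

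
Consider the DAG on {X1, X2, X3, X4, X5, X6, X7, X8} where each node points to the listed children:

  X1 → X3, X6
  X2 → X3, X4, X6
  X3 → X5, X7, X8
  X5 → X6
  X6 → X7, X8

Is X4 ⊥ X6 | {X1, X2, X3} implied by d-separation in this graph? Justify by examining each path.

Yes

Enumerating the 5 paths from X4 to X6 and testing each for blocking by {X1, X2, X3}:
Path 1: X4 ← X2 → X6
  X2 is a fork here and X2 is conditioned on, so the path is blocked at X2.
Path 2: X4 ← X2 → X3 ← X1 → X6
  X2 is a fork here and X2 is conditioned on, so the path is blocked at X2.
Path 3: X4 ← X2 → X3 → X7 ← X6
  X2 is a fork here and X2 is conditioned on, so the path is blocked at X2.
Path 4: X4 ← X2 → X3 → X8 ← X6
  X2 is a fork here and X2 is conditioned on, so the path is blocked at X2.
Path 5: X4 ← X2 → X3 → X5 → X6
  X2 is a fork here and X2 is conditioned on, so the path is blocked at X2.
All paths are blocked; X4 ⊥ X6 | {X1, X2, X3} holds.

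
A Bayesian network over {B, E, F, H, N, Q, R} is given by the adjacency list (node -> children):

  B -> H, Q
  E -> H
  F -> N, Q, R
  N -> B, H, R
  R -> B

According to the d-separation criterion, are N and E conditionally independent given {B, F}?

6 paths connect N and E; each must be blocked for d-separation to hold:
Path 1: N → R → B → H ← E
  B is a chain here and B is conditioned on, so the path is blocked at B.
Path 2: N → R ← F → Q ← B → H ← E
  F is a fork here and F is conditioned on, so the path is blocked at F.
Path 3: N → H ← E
  H is a collider here and neither H nor any of its descendants is conditioned on, so the collider stays closed — the path is blocked at H.
Path 4: N → B → H ← E
  B is a chain here and B is conditioned on, so the path is blocked at B.
Path 5: N ← F → R → B → H ← E
  F is a fork here and F is conditioned on, so the path is blocked at F.
Path 6: N ← F → Q ← B → H ← E
  F is a fork here and F is conditioned on, so the path is blocked at F.
Every path is blocked, so N and E are d-separated given {B, F}.

Yes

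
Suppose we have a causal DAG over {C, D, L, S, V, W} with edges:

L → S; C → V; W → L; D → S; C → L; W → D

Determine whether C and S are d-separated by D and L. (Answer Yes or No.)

Yes

There are 2 undirected paths between C and S; checking each against the conditioning set {D, L}:
Path 1: C → L ← W → D → S
  D is a chain here and D is conditioned on, so the path is blocked at D.
Path 2: C → L → S
  L is a chain here and L is conditioned on, so the path is blocked at L.
All paths are blocked; C ⊥ S | {D, L} holds.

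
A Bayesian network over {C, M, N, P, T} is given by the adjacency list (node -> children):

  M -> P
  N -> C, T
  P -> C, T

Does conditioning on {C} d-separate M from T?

No

Enumerating the 2 paths from M to T and testing each for blocking by {C}:
Path 1: M → P → T
  P is a chain and P is not conditioned on — no node blocks this path, so it is active.
Path 2: M → P → C ← N → T
  P is a chain and P is not conditioned on; C is a collider and C is conditioned on, which opens it; N is a fork and N is not conditioned on — no node blocks this path, so it is active.
Since the path M → P → T is active, M and T are not d-separated given {C}.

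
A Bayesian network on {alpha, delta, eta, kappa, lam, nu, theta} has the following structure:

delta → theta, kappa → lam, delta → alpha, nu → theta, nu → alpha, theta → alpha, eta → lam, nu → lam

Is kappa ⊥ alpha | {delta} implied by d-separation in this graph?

Yes

We examine all 3 paths between kappa and alpha:
Path 1: kappa → lam ← nu → alpha
  lam is a collider here and neither lam nor any of its descendants is conditioned on, so the collider stays closed — the path is blocked at lam.
Path 2: kappa → lam ← nu → theta ← delta → alpha
  lam is a collider here and neither lam nor any of its descendants is conditioned on, so the collider stays closed — the path is blocked at lam.
Path 3: kappa → lam ← nu → theta → alpha
  lam is a collider here and neither lam nor any of its descendants is conditioned on, so the collider stays closed — the path is blocked at lam.
Since every path is blocked, d-separation holds.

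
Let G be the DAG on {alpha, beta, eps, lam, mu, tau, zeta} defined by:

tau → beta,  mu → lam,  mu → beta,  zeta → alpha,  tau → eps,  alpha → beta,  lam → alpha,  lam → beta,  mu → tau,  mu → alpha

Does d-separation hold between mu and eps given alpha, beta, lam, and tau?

Yes

There are 6 undirected paths between mu and eps; checking each against the conditioning set {alpha, beta, lam, tau}:
Path 1: mu → beta ← tau → eps
  tau is a fork here and tau is conditioned on, so the path is blocked at tau.
Path 2: mu → alpha → beta ← tau → eps
  alpha is a chain here and alpha is conditioned on, so the path is blocked at alpha.
Path 3: mu → alpha ← lam → beta ← tau → eps
  lam is a fork here and lam is conditioned on, so the path is blocked at lam.
Path 4: mu → tau → eps
  tau is a chain here and tau is conditioned on, so the path is blocked at tau.
Path 5: mu → lam → beta ← tau → eps
  lam is a chain here and lam is conditioned on, so the path is blocked at lam.
Path 6: mu → lam → alpha → beta ← tau → eps
  lam is a chain here and lam is conditioned on, so the path is blocked at lam.
All paths are blocked; mu ⊥ eps | {alpha, beta, lam, tau} holds.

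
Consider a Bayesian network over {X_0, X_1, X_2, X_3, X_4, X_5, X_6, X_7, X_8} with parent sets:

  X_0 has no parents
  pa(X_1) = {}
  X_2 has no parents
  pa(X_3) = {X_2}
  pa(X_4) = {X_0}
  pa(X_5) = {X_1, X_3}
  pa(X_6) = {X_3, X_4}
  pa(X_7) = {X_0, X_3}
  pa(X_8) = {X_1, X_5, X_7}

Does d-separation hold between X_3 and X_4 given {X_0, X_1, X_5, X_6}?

There are 4 undirected paths between X_3 and X_4; checking each against the conditioning set {X_0, X_1, X_5, X_6}:
  1. X_3 → X_7 ← X_0 → X_4 — X_7:collider[blocks]; X_0:fork[blocks] ⇒ blocked
  2. X_3 → X_6 ← X_4 — X_6:collider[open] ⇒ active
  3. X_3 → X_5 ← X_1 → X_8 ← X_7 ← X_0 → X_4 — X_5:collider[open]; X_1:fork[blocks]; X_8:collider[blocks]; X_7:chain[open]; X_0:fork[blocks] ⇒ blocked
  4. X_3 → X_5 → X_8 ← X_7 ← X_0 → X_4 — X_5:chain[blocks]; X_8:collider[blocks]; X_7:chain[open]; X_0:fork[blocks] ⇒ blocked
Since the path X_3 → X_6 ← X_4 is active, X_3 and X_4 are not d-separated given {X_0, X_1, X_5, X_6}.

No — X_3 and X_4 are not d-separated given {X_0, X_1, X_5, X_6}.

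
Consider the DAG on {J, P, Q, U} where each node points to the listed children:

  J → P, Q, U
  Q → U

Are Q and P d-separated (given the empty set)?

There are 2 undirected paths between Q and P; checking each against the conditioning set ∅:
  1. Q ← J → P — J:fork[open] ⇒ active
  2. Q → U ← J → P — U:collider[blocks]; J:fork[open] ⇒ blocked
Because an active path exists, Q and P are not d-separated.

No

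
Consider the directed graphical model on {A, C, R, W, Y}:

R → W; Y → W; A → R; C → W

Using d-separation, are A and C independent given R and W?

Yes

There is one path between A and C:
Path 1: A → R → W ← C
  R is a chain here and R is conditioned on, so the path is blocked at R.
All paths are blocked; A ⊥ C | {R, W} holds.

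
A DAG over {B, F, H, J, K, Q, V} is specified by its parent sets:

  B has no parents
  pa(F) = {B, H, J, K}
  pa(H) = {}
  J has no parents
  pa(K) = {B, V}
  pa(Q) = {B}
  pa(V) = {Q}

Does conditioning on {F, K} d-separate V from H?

We examine all 4 paths between V and H:
  1. V ← Q ← B → K → F ← H — Q:chain[open]; B:fork[open]; K:chain[blocks]; F:collider[open] ⇒ blocked
  2. V ← Q ← B → F ← H — Q:chain[open]; B:fork[open]; F:collider[open] ⇒ active
  3. V → K ← B → F ← H — K:collider[open]; B:fork[open]; F:collider[open] ⇒ active
  4. V → K → F ← H — K:chain[blocks]; F:collider[open] ⇒ blocked
At least one path is unblocked, so d-separation fails.

No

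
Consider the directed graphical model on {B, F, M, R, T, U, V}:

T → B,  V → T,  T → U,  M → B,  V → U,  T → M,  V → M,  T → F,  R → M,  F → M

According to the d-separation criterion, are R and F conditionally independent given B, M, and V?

No — R and F are not d-separated given {B, M, V}.

We examine all 5 paths between R and F:
Path 1: R → M ← F
  M is a collider and M is conditioned on, which opens it — no node blocks this path, so it is active.
Path 2: R → M ← V → T → F
  V is a fork here and V is conditioned on, so the path is blocked at V.
Path 3: R → M ← V → U ← T → F
  V is a fork here and V is conditioned on, so the path is blocked at V.
Path 4: R → M ← T → F
  M is a collider and M is conditioned on, which opens it; T is a fork and T is not conditioned on — no node blocks this path, so it is active.
Path 5: R → M → B ← T → F
  M is a chain here and M is conditioned on, so the path is blocked at M.
Since the path R → M ← F is active, R and F are not d-separated given {B, M, V}.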